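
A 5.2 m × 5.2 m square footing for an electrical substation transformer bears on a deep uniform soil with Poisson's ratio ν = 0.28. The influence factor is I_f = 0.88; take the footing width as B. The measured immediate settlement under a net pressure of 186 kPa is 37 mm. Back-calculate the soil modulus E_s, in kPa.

E_s ≈ 21200 kPa

S_e = q·B·(1−ν²)/E_s · I_f  ⇒  E_s = q·B·(1−ν²)·I_f / S_e.
E_s = 186 × 5.2 × 0.9216 × 0.88 / 0.037 = 21200 kPa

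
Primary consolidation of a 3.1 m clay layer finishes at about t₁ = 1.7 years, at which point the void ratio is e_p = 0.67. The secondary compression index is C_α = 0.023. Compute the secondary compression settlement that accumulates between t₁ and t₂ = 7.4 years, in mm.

Secondary compression: S_s = C_α·H/(1+e_p)·log₁₀(t₂/t₁)
S_s = 0.023×3.1/(1+0.67)×log₁₀(7.4/1.7)
    = 0.04269 × 0.6388 = 0.02727 m

S_s ≈ 27.3 mm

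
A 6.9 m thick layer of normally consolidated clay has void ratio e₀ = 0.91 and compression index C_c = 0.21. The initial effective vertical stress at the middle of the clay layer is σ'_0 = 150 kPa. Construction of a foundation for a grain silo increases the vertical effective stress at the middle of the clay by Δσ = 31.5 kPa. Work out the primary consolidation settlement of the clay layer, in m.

Final effective stress: σ'_f = σ'_0 + Δσ = 150 + 31.5 = 181.5 kPa.
Normally consolidated clay, so the full stress increment lies on the virgin compression line:
S_c = C_c·H/(1+e₀)·log₁₀(σ'_f/σ'_0) = 0.21×6.9/(1+0.91)×log₁₀(181.5/150)
    = 0.75864 × 0.082785 = 0.0628 m

S_c ≈ 0.0628 m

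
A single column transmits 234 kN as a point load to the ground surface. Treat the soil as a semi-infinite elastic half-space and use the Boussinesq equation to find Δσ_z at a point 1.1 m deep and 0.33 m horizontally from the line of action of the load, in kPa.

Δσ_z ≈ 74.4 kPa

Boussinesq vertical stress below a point load on an elastic half-space:
Δσ_z = 3P/(2πz²) · [1 + (r/z)²]^(−5/2)
r/z = 0.33/1.1 = 0.3; [1+(r/z)²]^(−5/2) = 0.80618.
Δσ_z = 3×234/(2π×1.1²) × 0.80618 = 92.336 × 0.80618 = 74.44 kPa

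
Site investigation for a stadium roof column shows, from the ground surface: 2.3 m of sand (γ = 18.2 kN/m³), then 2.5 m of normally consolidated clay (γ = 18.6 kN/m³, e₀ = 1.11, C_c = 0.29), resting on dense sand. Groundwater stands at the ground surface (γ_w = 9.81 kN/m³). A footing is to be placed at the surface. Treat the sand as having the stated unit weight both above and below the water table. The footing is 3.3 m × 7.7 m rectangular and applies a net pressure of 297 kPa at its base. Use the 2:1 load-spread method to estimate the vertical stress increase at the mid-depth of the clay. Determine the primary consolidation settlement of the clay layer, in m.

Mid-depth of clay below the ground surface: z = 2.3 + 2.5/2 = 3.55 m.
Total vertical stress at mid-clay: σ_v = 18.2×2.3 + 18.6×1.25 = 65.11 kPa.
Pore pressure: u = 9.81×(3.55 − 0) = 34.825 kPa.
Initial effective stress: σ'_0 = σ_v − u = 65.11 − 34.825 = 30.285 kPa.
Stress increase at mid-clay by the 2:1 spreading method:
Δσ = qBL/((B+z)(L+z)) = 297×3.3×7.7/((3.3+3.55)(7.7+3.55)) = 97.931 kPa
Final effective stress: σ'_f = σ'_0 + Δσ = 30.285 + 97.931 = 128.22 kPa.
Normally consolidated clay, so the full stress increment lies on the virgin compression line:
S_c = C_c·H/(1+e₀)·log₁₀(σ'_f/σ'_0) = 0.29×2.5/(1+1.11)×log₁₀(128.22/30.285)
    = 0.3436 × 0.62673 = 0.2153 m

S_c ≈ 0.215 m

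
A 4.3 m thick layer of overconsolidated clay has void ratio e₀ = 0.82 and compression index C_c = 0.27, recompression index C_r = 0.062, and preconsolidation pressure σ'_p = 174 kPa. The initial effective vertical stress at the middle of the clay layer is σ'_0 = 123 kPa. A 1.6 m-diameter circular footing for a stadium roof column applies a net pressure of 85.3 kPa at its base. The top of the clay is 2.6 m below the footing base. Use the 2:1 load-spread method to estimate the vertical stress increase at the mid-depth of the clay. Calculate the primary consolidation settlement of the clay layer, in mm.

S_c ≈ 2.74 mm

Mid-depth of clay below the footing base: z = 2.6 + 4.3/2 = 4.75 m.
Stress increase at mid-clay by the 2:1 spreading method:
Δσ ≈ qD²/(D+z)² = 85.3×1.6²/(1.6+4.75)² = 5.4155 kPa
Final effective stress: σ'_f = 123 + 5.4155 = 128.42 kPa.
σ'_f = 128.42 ≤ σ'_p = 174 kPa, so the clay remains overconsolidated and only the recompression index applies:
S_c = C_r·H/(1+e₀)·log₁₀(σ'_f/σ'_0) = 0.062×4.3/1.82×log₁₀(128.42/123)
    = 0.14648 × 0.018728 = 0.002743 m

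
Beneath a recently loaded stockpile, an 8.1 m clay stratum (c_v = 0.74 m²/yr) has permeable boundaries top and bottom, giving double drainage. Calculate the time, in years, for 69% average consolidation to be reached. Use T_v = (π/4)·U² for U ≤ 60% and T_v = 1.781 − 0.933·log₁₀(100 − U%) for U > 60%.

t ≈ 8.63 years

Drainage path length: H_d = H/2 = 4.05 m (double drainage).
U > 60%: T_v = 1.781 − 0.933·log₁₀(100 − 69) = 0.38956.
t = T_v·H_d²/c_v = 0.38956×4.05²/0.74 = 8.635 years.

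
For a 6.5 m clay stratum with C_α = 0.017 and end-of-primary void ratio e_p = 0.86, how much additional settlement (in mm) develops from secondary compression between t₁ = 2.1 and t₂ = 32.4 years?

S_s ≈ 70.6 mm

Secondary compression: S_s = C_α·H/(1+e_p)·log₁₀(t₂/t₁)
S_s = 0.017×6.5/(1+0.86)×log₁₀(32.4/2.1)
    = 0.05941 × 1.188 = 0.0706 m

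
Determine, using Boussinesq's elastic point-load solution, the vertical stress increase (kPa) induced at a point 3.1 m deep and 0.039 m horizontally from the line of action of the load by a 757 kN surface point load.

Δσ_z ≈ 37.6 kPa

Boussinesq vertical stress below a point load on an elastic half-space:
Δσ_z = 3P/(2πz²) · [1 + (r/z)²]^(−5/2)
r/z = 0.039/3.1 = 0.012581; [1+(r/z)²]^(−5/2) = 0.9996.
Δσ_z = 3×757/(2π×3.1²) × 0.9996 = 37.611 × 0.9996 = 37.6 kPa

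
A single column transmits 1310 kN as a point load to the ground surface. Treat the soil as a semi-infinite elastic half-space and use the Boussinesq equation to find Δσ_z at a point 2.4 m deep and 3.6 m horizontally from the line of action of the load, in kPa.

Boussinesq vertical stress below a point load on an elastic half-space:
Δσ_z = 3P/(2πz²) · [1 + (r/z)²]^(−5/2)
r/z = 3.6/2.4 = 1.5; [1+(r/z)²]^(−5/2) = 0.052516.
Δσ_z = 3×1310/(2π×2.4²) × 0.052516 = 108.59 × 0.052516 = 5.703 kPa

Δσ_z ≈ 5.7 kPa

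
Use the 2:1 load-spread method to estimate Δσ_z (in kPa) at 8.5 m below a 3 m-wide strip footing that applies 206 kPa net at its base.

Δσ_z ≈ 53.7 kPa

By the 2:1 method the load spreads at 1 horizontal : 2 vertical, so at depth z the loaded area has grown by z in each plan dimension:
Δσ = qB/(B+z) = 206×3/(3+8.5) = 53.739 kPa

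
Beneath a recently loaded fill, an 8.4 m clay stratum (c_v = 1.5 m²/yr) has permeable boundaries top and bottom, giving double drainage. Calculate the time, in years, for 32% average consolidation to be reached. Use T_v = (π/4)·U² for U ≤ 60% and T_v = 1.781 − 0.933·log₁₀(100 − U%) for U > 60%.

t ≈ 0.946 years

Drainage path length: H_d = H/2 = 4.2 m (double drainage).
U ≤ 60%: T_v = (π/4)·U² = (π/4)×0.32² = 0.080425.
t = T_v·H_d²/c_v = 0.080425×4.2²/1.5 = 0.9458 years.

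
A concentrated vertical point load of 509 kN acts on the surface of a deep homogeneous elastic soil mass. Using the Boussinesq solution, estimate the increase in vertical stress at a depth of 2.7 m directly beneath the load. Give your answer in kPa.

Δσ_z ≈ 33.3 kPa

Boussinesq vertical stress below a point load on an elastic half-space:
Δσ_z = 3P/(2πz²) · [1 + (r/z)²]^(−5/2)
r/z = 0/2.7 = 0; [1+(r/z)²]^(−5/2) = 1.
Δσ_z = 3×509/(2π×2.7²) × 1 = 33.337 × 1 = 33.34 kPa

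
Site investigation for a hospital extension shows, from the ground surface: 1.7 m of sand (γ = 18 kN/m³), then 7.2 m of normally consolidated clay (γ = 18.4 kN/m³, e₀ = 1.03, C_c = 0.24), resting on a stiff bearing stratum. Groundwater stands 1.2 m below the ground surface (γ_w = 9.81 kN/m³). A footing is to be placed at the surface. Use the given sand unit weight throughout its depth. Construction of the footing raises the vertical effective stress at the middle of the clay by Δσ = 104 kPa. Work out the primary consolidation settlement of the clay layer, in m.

S_c ≈ 0.385 m

Mid-depth of clay below the ground surface: z = 1.7 + 7.2/2 = 5.3 m.
Total vertical stress at mid-clay: σ_v = 18×1.7 + 18.4×3.6 = 96.84 kPa.
Pore pressure: u = 9.81×(5.3 − 1.2) = 40.221 kPa.
Initial effective stress: σ'_0 = σ_v − u = 96.84 − 40.221 = 56.619 kPa.
Final effective stress: σ'_f = σ'_0 + Δσ = 56.619 + 104 = 160.62 kPa.
Normally consolidated clay, so the full stress increment lies on the virgin compression line:
S_c = C_c·H/(1+e₀)·log₁₀(σ'_f/σ'_0) = 0.24×7.2/(1+1.03)×log₁₀(160.62/56.619)
    = 0.85123 × 0.45284 = 0.3855 m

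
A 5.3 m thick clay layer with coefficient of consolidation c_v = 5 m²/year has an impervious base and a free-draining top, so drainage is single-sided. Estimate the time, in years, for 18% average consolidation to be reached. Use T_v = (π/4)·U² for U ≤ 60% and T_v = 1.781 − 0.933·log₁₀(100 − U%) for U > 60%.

Drainage path length: H_d = H = 5.3 m (single drainage).
U ≤ 60%: T_v = (π/4)·U² = (π/4)×0.18² = 0.025447.
t = T_v·H_d²/c_v = 0.025447×5.3²/5 = 0.143 years.

t ≈ 0.143 years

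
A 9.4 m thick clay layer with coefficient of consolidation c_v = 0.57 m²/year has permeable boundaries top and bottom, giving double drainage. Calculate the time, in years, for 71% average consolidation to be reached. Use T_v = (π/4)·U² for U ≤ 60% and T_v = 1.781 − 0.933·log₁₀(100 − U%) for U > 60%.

Drainage path length: H_d = H/2 = 4.7 m (double drainage).
U > 60%: T_v = 1.781 − 0.933·log₁₀(100 − 71) = 0.41658.
t = T_v·H_d²/c_v = 0.41658×4.7²/0.57 = 16.14 years.

t ≈ 16.1 years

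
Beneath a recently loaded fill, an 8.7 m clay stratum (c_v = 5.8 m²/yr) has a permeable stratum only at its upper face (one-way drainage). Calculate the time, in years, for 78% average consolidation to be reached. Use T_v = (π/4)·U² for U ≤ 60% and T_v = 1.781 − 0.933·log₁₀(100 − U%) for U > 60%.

Drainage path length: H_d = H = 8.7 m (single drainage).
U > 60%: T_v = 1.781 − 0.933·log₁₀(100 − 78) = 0.52852.
t = T_v·H_d²/c_v = 0.52852×8.7²/5.8 = 6.897 years.

t ≈ 6.9 years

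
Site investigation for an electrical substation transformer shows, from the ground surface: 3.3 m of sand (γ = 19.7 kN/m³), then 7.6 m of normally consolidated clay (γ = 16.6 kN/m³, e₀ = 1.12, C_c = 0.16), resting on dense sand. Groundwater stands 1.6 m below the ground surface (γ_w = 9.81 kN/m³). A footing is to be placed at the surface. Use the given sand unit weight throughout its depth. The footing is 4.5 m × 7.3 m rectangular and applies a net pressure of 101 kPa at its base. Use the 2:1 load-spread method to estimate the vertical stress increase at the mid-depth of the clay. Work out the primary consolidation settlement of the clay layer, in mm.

Mid-depth of clay below the ground surface: z = 3.3 + 7.6/2 = 7.1 m.
Total vertical stress at mid-clay: σ_v = 19.7×3.3 + 16.6×3.8 = 128.09 kPa.
Pore pressure: u = 9.81×(7.1 − 1.6) = 53.955 kPa.
Initial effective stress: σ'_0 = σ_v − u = 128.09 − 53.955 = 74.135 kPa.
Stress increase at mid-clay by the 2:1 spreading method:
Δσ = qBL/((B+z)(L+z)) = 101×4.5×7.3/((4.5+7.1)(7.3+7.1)) = 19.863 kPa
Final effective stress: σ'_f = σ'_0 + Δσ = 74.135 + 19.863 = 93.998 kPa.
Normally consolidated clay, so the full stress increment lies on the virgin compression line:
S_c = C_c·H/(1+e₀)·log₁₀(σ'_f/σ'_0) = 0.16×7.6/(1+1.12)×log₁₀(93.998/74.135)
    = 0.57358 × 0.1031 = 0.05914 m

S_c ≈ 59.1 mm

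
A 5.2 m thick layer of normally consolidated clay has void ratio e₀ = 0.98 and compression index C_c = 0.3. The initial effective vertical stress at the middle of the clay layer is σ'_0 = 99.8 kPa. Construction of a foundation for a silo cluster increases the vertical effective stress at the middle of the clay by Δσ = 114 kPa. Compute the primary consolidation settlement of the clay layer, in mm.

S_c ≈ 261 mm

Final effective stress: σ'_f = σ'_0 + Δσ = 99.8 + 114 = 213.8 kPa.
Normally consolidated clay, so the full stress increment lies on the virgin compression line:
S_c = C_c·H/(1+e₀)·log₁₀(σ'_f/σ'_0) = 0.3×5.2/(1+0.98)×log₁₀(213.8/99.8)
    = 0.78788 × 0.33088 = 0.2607 m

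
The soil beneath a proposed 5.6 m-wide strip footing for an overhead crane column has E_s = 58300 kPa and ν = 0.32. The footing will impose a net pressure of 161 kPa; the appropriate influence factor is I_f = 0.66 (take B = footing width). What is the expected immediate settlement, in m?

S_e ≈ 0.00916 m

Immediate (elastic) settlement: S_e = q·B·(1−ν²)/E_s · I_f.
S_e = 161 × 5.6 × (1 − 0.32²) / 58300 × 0.66
    = 161 × 5.6 × 0.8976 / 58300 × 0.66
    = 0.009162 m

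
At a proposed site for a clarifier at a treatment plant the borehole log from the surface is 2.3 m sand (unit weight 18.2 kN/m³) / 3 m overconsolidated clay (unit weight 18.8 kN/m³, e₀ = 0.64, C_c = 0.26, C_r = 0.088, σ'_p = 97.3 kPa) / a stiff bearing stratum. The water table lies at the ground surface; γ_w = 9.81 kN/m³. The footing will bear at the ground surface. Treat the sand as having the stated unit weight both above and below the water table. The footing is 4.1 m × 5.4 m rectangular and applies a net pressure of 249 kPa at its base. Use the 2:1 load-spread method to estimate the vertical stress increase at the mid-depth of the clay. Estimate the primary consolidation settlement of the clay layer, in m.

S_c ≈ 0.0988 m

Mid-depth of clay below the ground surface: z = 2.3 + 3/2 = 3.8 m.
Total vertical stress at mid-clay: σ_v = 18.2×2.3 + 18.8×1.5 = 70.06 kPa.
Pore pressure: u = 9.81×(3.8 − 0) = 37.278 kPa.
Initial effective stress: σ'_0 = σ_v − u = 70.06 − 37.278 = 32.782 kPa.
Stress increase at mid-clay by the 2:1 spreading method:
Δσ = qBL/((B+z)(L+z)) = 249×4.1×5.4/((4.1+3.8)(5.4+3.8)) = 75.851 kPa
Final effective stress: σ'_f = 32.782 + 75.851 = 108.63 kPa.
σ'_f = 108.63 > σ'_p = 97.3 kPa, so the stress path crosses the preconsolidation pressure — recompression up to σ'_p, then virgin compression beyond:
S_c = H/(1+e₀)·[C_r·log₁₀(σ'_p/σ'_0) + C_c·log₁₀(σ'_f/σ'_p)]
    = 3/1.64 × [0.088×log₁₀(97.3/32.782) + 0.26×log₁₀(108.63/97.3)]
    = 1.8293 × [0.041578 + 0.012438] = 0.09881 m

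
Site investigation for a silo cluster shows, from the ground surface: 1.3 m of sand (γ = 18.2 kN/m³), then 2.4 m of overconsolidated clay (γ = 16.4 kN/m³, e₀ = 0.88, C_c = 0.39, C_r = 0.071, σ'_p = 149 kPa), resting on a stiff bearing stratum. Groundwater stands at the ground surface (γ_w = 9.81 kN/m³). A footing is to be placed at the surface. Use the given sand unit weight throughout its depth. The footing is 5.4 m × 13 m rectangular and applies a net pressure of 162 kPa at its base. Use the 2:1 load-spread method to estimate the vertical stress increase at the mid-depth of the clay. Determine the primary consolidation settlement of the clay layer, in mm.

Mid-depth of clay below the ground surface: z = 1.3 + 2.4/2 = 2.5 m.
Total vertical stress at mid-clay: σ_v = 18.2×1.3 + 16.4×1.2 = 43.34 kPa.
Pore pressure: u = 9.81×(2.5 − 0) = 24.525 kPa.
Initial effective stress: σ'_0 = σ_v − u = 43.34 − 24.525 = 18.815 kPa.
Stress increase at mid-clay by the 2:1 spreading method:
Δσ = qBL/((B+z)(L+z)) = 162×5.4×13/((5.4+2.5)(13+2.5)) = 92.874 kPa
Final effective stress: σ'_f = 18.815 + 92.874 = 111.69 kPa.
σ'_f = 111.69 ≤ σ'_p = 149 kPa, so the clay remains overconsolidated and only the recompression index applies:
S_c = C_r·H/(1+e₀)·log₁₀(σ'_f/σ'_0) = 0.071×2.4/1.88×log₁₀(111.69/18.815)
    = 0.090639 × 0.77351 = 0.07011 m

S_c ≈ 70.1 mm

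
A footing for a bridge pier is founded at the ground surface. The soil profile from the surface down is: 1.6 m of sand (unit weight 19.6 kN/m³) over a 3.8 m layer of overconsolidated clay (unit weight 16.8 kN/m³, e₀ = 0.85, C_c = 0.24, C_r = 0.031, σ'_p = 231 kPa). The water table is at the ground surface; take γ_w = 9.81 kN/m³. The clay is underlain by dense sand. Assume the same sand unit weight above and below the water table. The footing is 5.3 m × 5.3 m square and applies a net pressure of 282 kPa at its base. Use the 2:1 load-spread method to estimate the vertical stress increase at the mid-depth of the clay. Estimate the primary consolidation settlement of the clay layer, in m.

S_c ≈ 0.0418 m

Mid-depth of clay below the ground surface: z = 1.6 + 3.8/2 = 3.5 m.
Total vertical stress at mid-clay: σ_v = 19.6×1.6 + 16.8×1.9 = 63.28 kPa.
Pore pressure: u = 9.81×(3.5 − 0) = 34.335 kPa.
Initial effective stress: σ'_0 = σ_v − u = 63.28 − 34.335 = 28.945 kPa.
Stress increase at mid-clay by the 2:1 spreading method:
Δσ = qBL/((B+z)(L+z)) = 282×5.3×5.3/((5.3+3.5)(5.3+3.5)) = 102.29 kPa
Final effective stress: σ'_f = 28.945 + 102.29 = 131.24 kPa.
σ'_f = 131.24 ≤ σ'_p = 231 kPa, so the clay remains overconsolidated and only the recompression index applies:
S_c = C_r·H/(1+e₀)·log₁₀(σ'_f/σ'_0) = 0.031×3.8/1.85×log₁₀(131.24/28.945)
    = 0.063677 × 0.65649 = 0.0418 m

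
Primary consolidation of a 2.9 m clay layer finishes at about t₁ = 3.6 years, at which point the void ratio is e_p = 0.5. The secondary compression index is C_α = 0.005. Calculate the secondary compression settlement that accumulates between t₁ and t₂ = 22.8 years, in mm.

S_s ≈ 7.75 mm

Secondary compression: S_s = C_α·H/(1+e_p)·log₁₀(t₂/t₁)
S_s = 0.005×2.9/(1+0.5)×log₁₀(22.8/3.6)
    = 0.009667 × 0.8016 = 0.007749 m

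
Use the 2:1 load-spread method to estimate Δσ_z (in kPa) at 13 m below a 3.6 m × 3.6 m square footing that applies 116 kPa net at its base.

Δσ_z ≈ 5.46 kPa

By the 2:1 method the load spreads at 1 horizontal : 2 vertical, so at depth z the loaded area has grown by z in each plan dimension:
Δσ = qBL/((B+z)(L+z)) = 116×3.6×3.6/((3.6+13)(3.6+13)) = 5.4557 kPa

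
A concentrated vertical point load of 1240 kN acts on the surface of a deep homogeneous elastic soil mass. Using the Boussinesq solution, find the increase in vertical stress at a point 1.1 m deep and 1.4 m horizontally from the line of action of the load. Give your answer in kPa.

Boussinesq vertical stress below a point load on an elastic half-space:
Δσ_z = 3P/(2πz²) · [1 + (r/z)²]^(−5/2)
r/z = 1.4/1.1 = 1.2727; [1+(r/z)²]^(−5/2) = 0.090015.
Δσ_z = 3×1240/(2π×1.1²) × 0.090015 = 489.3 × 0.090015 = 44.04 kPa

Δσ_z ≈ 44 kPa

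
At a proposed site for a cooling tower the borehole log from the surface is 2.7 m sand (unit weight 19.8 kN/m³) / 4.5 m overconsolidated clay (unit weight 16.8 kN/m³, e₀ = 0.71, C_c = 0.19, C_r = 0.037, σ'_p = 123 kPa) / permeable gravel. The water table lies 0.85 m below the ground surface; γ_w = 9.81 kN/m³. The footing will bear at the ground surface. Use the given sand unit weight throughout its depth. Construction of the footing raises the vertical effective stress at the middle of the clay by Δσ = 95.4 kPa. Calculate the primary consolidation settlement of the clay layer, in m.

S_c ≈ 0.0751 m

Mid-depth of clay below the ground surface: z = 2.7 + 4.5/2 = 4.95 m.
Total vertical stress at mid-clay: σ_v = 19.8×2.7 + 16.8×2.25 = 91.26 kPa.
Pore pressure: u = 9.81×(4.95 − 0.85) = 40.221 kPa.
Initial effective stress: σ'_0 = σ_v − u = 91.26 − 40.221 = 51.039 kPa.
Final effective stress: σ'_f = 51.039 + 95.4 = 146.44 kPa.
σ'_f = 146.44 > σ'_p = 123 kPa, so the stress path crosses the preconsolidation pressure — recompression up to σ'_p, then virgin compression beyond:
S_c = H/(1+e₀)·[C_r·log₁₀(σ'_p/σ'_0) + C_c·log₁₀(σ'_f/σ'_p)]
    = 4.5/1.71 × [0.037×log₁₀(123/51.039) + 0.19×log₁₀(146.44/123)]
    = 2.6316 × [0.014134 + 0.014393] = 0.07507 m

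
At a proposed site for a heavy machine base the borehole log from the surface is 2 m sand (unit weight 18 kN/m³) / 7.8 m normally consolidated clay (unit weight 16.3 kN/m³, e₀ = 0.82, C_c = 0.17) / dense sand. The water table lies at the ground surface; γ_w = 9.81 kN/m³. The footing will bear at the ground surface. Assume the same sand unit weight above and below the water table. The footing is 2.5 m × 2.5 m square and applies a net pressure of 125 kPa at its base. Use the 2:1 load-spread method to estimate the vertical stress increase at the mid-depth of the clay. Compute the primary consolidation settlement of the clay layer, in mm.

Mid-depth of clay below the ground surface: z = 2 + 7.8/2 = 5.9 m.
Total vertical stress at mid-clay: σ_v = 18×2 + 16.3×3.9 = 99.57 kPa.
Pore pressure: u = 9.81×(5.9 − 0) = 57.879 kPa.
Initial effective stress: σ'_0 = σ_v − u = 99.57 − 57.879 = 41.691 kPa.
Stress increase at mid-clay by the 2:1 spreading method:
Δσ = qBL/((B+z)(L+z)) = 125×2.5×2.5/((2.5+5.9)(2.5+5.9)) = 11.072 kPa
Final effective stress: σ'_f = σ'_0 + Δσ = 41.691 + 11.072 = 52.763 kPa.
Normally consolidated clay, so the full stress increment lies on the virgin compression line:
S_c = C_c·H/(1+e₀)·log₁₀(σ'_f/σ'_0) = 0.17×7.8/(1+0.82)×log₁₀(52.763/41.691)
    = 0.72857 × 0.10229 = 0.07453 m

S_c ≈ 74.5 mm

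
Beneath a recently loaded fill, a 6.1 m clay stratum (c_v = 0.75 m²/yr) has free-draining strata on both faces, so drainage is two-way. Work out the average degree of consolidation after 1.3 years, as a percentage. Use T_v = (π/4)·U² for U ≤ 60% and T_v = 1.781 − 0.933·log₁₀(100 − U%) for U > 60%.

U ≈ 36.5 %

Drainage path length: H_d = H/2 = 3.05 m (double drainage).
T_v = c_v·t/H_d² = 0.75×1.3/3.05² = 0.10481.
T_v = 0.10481 corresponds to the U ≤ 60% branch:
U = √(4T_v/π) = 0.3653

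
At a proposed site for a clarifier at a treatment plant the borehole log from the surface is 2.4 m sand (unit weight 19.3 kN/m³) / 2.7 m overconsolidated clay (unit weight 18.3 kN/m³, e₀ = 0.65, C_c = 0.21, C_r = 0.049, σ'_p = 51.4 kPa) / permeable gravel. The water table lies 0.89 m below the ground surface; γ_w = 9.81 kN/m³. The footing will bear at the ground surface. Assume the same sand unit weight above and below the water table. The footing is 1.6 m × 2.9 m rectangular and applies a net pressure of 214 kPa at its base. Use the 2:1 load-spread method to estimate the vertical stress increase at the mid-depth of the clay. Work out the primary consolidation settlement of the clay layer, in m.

Mid-depth of clay below the ground surface: z = 2.4 + 2.7/2 = 3.75 m.
Total vertical stress at mid-clay: σ_v = 19.3×2.4 + 18.3×1.35 = 71.025 kPa.
Pore pressure: u = 9.81×(3.75 − 0.89) = 28.057 kPa.
Initial effective stress: σ'_0 = σ_v − u = 71.025 − 28.057 = 42.968 kPa.
Stress increase at mid-clay by the 2:1 spreading method:
Δσ = qBL/((B+z)(L+z)) = 214×1.6×2.9/((1.6+3.75)(2.9+3.75)) = 27.91 kPa
Final effective stress: σ'_f = 42.968 + 27.91 = 70.878 kPa.
σ'_f = 70.878 > σ'_p = 51.4 kPa, so the stress path crosses the preconsolidation pressure — recompression up to σ'_p, then virgin compression beyond:
S_c = H/(1+e₀)·[C_r·log₁₀(σ'_p/σ'_0) + C_c·log₁₀(σ'_f/σ'_p)]
    = 2.7/1.65 × [0.049×log₁₀(51.4/42.968) + 0.21×log₁₀(70.878/51.4)]
    = 1.6364 × [0.0038131 + 0.029305] = 0.05419 m

S_c ≈ 0.0542 m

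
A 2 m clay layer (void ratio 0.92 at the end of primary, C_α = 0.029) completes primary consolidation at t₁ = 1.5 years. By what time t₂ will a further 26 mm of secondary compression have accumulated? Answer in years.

S_s = C_α·H/(1+e_p)·log₁₀(t₂/t₁) ⇒ log₁₀(t₂/t₁) = S_s·(1+e_p)/(C_α·H).
log₁₀(t₂/t₁) = 0.026 × (1+0.92) / (0.029×2) = 0.8607
t₂ = t₁ × 10^0.8607 = 1.5 × 7.256 = 10.88 years

t₂ ≈ 10.9 years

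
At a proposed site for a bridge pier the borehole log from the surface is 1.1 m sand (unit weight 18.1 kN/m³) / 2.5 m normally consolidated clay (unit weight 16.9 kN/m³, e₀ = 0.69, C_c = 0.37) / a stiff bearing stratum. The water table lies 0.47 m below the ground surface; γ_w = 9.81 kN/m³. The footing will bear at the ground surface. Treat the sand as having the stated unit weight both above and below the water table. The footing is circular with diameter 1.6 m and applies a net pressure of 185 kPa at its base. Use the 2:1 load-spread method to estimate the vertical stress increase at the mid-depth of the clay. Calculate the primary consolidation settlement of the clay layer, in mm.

Mid-depth of clay below the ground surface: z = 1.1 + 2.5/2 = 2.35 m.
Total vertical stress at mid-clay: σ_v = 18.1×1.1 + 16.9×1.25 = 41.035 kPa.
Pore pressure: u = 9.81×(2.35 − 0.47) = 18.443 kPa.
Initial effective stress: σ'_0 = σ_v − u = 41.035 − 18.443 = 22.592 kPa.
Stress increase at mid-clay by the 2:1 spreading method:
Δσ ≈ qD²/(D+z)² = 185×1.6²/(1.6+2.35)² = 30.354 kPa
Final effective stress: σ'_f = σ'_0 + Δσ = 22.592 + 30.354 = 52.946 kPa.
Normally consolidated clay, so the full stress increment lies on the virgin compression line:
S_c = C_c·H/(1+e₀)·log₁₀(σ'_f/σ'_0) = 0.37×2.5/(1+0.69)×log₁₀(52.946/22.592)
    = 0.54734 × 0.36988 = 0.2025 m

S_c ≈ 202 mm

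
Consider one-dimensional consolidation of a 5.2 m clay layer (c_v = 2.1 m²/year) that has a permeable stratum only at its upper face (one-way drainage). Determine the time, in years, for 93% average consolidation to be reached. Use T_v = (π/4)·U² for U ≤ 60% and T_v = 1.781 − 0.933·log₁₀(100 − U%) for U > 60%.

t ≈ 12.8 years

Drainage path length: H_d = H = 5.2 m (single drainage).
U > 60%: T_v = 1.781 − 0.933·log₁₀(100 − 93) = 0.99252.
t = T_v·H_d²/c_v = 0.99252×5.2²/2.1 = 12.78 years.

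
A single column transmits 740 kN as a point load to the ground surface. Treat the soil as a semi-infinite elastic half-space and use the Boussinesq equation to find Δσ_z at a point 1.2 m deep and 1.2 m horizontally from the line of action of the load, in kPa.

Δσ_z ≈ 43.4 kPa

Boussinesq vertical stress below a point load on an elastic half-space:
Δσ_z = 3P/(2πz²) · [1 + (r/z)²]^(−5/2)
r/z = 1.2/1.2 = 1; [1+(r/z)²]^(−5/2) = 0.17678.
Δσ_z = 3×740/(2π×1.2²) × 0.17678 = 245.36 × 0.17678 = 43.37 kPa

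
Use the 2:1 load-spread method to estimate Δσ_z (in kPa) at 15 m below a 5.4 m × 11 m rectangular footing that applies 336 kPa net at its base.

By the 2:1 method the load spreads at 1 horizontal : 2 vertical, so at depth z the loaded area has grown by z in each plan dimension:
Δσ = qBL/((B+z)(L+z)) = 336×5.4×11/((5.4+15)(11+15)) = 37.629 kPa

Δσ_z ≈ 37.6 kPa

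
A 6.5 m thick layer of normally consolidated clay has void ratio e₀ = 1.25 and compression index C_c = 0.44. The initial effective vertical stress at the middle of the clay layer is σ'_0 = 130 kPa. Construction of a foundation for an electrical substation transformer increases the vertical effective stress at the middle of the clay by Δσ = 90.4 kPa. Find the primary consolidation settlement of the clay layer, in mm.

Final effective stress: σ'_f = σ'_0 + Δσ = 130 + 90.4 = 220.4 kPa.
Normally consolidated clay, so the full stress increment lies on the virgin compression line:
S_c = C_c·H/(1+e₀)·log₁₀(σ'_f/σ'_0) = 0.44×6.5/(1+1.25)×log₁₀(220.4/130)
    = 1.2711 × 0.22927 = 0.2914 m

S_c ≈ 291 mm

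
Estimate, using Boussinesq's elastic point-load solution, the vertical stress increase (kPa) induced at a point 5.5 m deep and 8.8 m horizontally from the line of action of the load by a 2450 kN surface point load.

Δσ_z ≈ 1.62 kPa

Boussinesq vertical stress below a point load on an elastic half-space:
Δσ_z = 3P/(2πz²) · [1 + (r/z)²]^(−5/2)
r/z = 8.8/5.5 = 1.6; [1+(r/z)²]^(−5/2) = 0.041819.
Δσ_z = 3×2450/(2π×5.5²) × 0.041819 = 38.671 × 0.041819 = 1.617 kPa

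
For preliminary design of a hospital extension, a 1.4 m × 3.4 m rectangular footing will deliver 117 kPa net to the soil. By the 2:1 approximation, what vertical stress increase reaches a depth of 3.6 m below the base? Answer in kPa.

By the 2:1 method the load spreads at 1 horizontal : 2 vertical, so at depth z the loaded area has grown by z in each plan dimension:
Δσ = qBL/((B+z)(L+z)) = 117×1.4×3.4/((1.4+3.6)(3.4+3.6)) = 15.912 kPa

Δσ_z ≈ 15.9 kPa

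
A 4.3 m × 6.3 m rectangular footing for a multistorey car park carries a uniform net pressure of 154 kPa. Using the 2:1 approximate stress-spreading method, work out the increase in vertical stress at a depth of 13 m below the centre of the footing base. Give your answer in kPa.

By the 2:1 method the load spreads at 1 horizontal : 2 vertical, so at depth z the loaded area has grown by z in each plan dimension:
Δσ = qBL/((B+z)(L+z)) = 154×4.3×6.3/((4.3+13)(6.3+13)) = 12.495 kPa

Δσ_z ≈ 12.5 kPa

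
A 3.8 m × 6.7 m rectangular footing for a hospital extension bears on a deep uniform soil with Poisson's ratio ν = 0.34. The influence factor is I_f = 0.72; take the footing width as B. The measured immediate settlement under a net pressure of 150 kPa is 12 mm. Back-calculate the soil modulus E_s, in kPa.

E_s ≈ 30200 kPa

S_e = q·B·(1−ν²)/E_s · I_f  ⇒  E_s = q·B·(1−ν²)·I_f / S_e.
E_s = 150 × 3.8 × 0.8844 × 0.72 / 0.012 = 30250 kPa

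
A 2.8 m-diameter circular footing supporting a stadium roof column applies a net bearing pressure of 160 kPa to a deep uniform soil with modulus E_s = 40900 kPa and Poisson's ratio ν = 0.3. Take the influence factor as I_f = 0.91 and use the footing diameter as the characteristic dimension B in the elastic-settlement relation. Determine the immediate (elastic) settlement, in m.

S_e ≈ 0.00907 m

Immediate (elastic) settlement: S_e = q·B·(1−ν²)/E_s · I_f.
S_e = 160 × 2.8 × (1 − 0.3²) / 40900 × 0.91
    = 160 × 2.8 × 0.91 / 40900 × 0.91
    = 0.009071 m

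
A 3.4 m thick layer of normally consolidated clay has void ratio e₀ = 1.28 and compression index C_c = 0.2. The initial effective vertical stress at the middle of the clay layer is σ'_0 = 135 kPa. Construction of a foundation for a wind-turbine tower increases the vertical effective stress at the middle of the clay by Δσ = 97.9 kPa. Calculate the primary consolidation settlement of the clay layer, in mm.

Final effective stress: σ'_f = σ'_0 + Δσ = 135 + 97.9 = 232.9 kPa.
Normally consolidated clay, so the full stress increment lies on the virgin compression line:
S_c = C_c·H/(1+e₀)·log₁₀(σ'_f/σ'_0) = 0.2×3.4/(1+1.28)×log₁₀(232.9/135)
    = 0.29825 × 0.23684 = 0.07064 m

S_c ≈ 70.6 mm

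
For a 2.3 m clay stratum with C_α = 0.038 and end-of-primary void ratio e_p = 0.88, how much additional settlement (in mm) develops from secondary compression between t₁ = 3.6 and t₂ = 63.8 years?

S_s ≈ 58 mm

Secondary compression: S_s = C_α·H/(1+e_p)·log₁₀(t₂/t₁)
S_s = 0.038×2.3/(1+0.88)×log₁₀(63.8/3.6)
    = 0.04649 × 1.249 = 0.05804 m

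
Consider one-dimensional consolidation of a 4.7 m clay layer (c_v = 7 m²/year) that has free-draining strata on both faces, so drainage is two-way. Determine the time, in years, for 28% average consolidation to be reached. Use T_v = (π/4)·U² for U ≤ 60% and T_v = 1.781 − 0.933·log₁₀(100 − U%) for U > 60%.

Drainage path length: H_d = H/2 = 2.35 m (double drainage).
U ≤ 60%: T_v = (π/4)·U² = (π/4)×0.28² = 0.061575.
t = T_v·H_d²/c_v = 0.061575×2.35²/7 = 0.04858 years.

t ≈ 0.0486 years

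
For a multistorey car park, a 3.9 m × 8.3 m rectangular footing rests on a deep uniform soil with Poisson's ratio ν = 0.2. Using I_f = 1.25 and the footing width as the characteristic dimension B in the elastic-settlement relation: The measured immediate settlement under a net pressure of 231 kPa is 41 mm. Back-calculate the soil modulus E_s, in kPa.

E_s ≈ 26400 kPa

S_e = q·B·(1−ν²)/E_s · I_f  ⇒  E_s = q·B·(1−ν²)·I_f / S_e.
E_s = 231 × 3.9 × 0.96 × 1.25 / 0.041 = 26370 kPa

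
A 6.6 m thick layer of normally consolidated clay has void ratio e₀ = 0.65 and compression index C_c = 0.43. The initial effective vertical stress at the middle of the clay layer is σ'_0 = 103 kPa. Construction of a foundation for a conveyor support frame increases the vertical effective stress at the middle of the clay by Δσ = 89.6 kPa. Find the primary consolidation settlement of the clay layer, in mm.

S_c ≈ 468 mm

Final effective stress: σ'_f = σ'_0 + Δσ = 103 + 89.6 = 192.6 kPa.
Normally consolidated clay, so the full stress increment lies on the virgin compression line:
S_c = C_c·H/(1+e₀)·log₁₀(σ'_f/σ'_0) = 0.43×6.6/(1+0.65)×log₁₀(192.6/103)
    = 1.72 × 0.27182 = 0.4675 m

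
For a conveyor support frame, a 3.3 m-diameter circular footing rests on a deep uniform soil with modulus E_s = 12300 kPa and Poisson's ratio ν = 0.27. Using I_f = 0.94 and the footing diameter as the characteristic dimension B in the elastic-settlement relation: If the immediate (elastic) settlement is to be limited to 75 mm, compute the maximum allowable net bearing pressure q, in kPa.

S_e = q·B·(1−ν²)/E_s · I_f  ⇒  q = S_e·E_s / (B·(1−ν²)·I_f).
q = 0.075 × 12300 / (3.3 × 0.9271 × 0.94) = 320.8 kPa

q ≈ 321 kPa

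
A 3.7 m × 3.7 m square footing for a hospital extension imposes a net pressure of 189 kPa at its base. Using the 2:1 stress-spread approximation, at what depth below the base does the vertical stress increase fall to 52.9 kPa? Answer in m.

2:1 spreading — at depth z the loaded area has grown by z in each plan dimension:
qB²/(B+z)² = Δσ_z ⇒ z = B(√(q/Δσ_z) − 1) = 3.7×(√(189/52.9) − 1) = 3.294 m

z ≈ 3.29 m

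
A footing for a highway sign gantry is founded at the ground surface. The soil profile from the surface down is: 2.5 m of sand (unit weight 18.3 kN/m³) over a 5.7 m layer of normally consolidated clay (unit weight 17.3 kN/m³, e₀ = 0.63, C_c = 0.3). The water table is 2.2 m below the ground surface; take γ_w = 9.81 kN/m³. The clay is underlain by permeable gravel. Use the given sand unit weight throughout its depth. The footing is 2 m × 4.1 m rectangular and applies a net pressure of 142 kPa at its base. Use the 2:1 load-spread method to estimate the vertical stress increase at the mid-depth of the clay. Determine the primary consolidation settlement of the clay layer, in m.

Mid-depth of clay below the ground surface: z = 2.5 + 5.7/2 = 5.35 m.
Total vertical stress at mid-clay: σ_v = 18.3×2.5 + 17.3×2.85 = 95.055 kPa.
Pore pressure: u = 9.81×(5.35 − 2.2) = 30.902 kPa.
Initial effective stress: σ'_0 = σ_v − u = 95.055 − 30.902 = 64.153 kPa.
Stress increase at mid-clay by the 2:1 spreading method:
Δσ = qBL/((B+z)(L+z)) = 142×2×4.1/((2+5.35)(4.1+5.35)) = 16.764 kPa
Final effective stress: σ'_f = σ'_0 + Δσ = 64.153 + 16.764 = 80.917 kPa.
Normally consolidated clay, so the full stress increment lies on the virgin compression line:
S_c = C_c·H/(1+e₀)·log₁₀(σ'_f/σ'_0) = 0.3×5.7/(1+0.63)×log₁₀(80.917/64.153)
    = 1.0491 × 0.10082 = 0.1058 m

S_c ≈ 0.106 m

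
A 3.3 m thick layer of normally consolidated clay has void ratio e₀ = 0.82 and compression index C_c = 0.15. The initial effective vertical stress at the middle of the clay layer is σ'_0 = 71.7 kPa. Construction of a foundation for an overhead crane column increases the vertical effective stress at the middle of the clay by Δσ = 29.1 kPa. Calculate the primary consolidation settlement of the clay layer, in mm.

S_c ≈ 40.2 mm

Final effective stress: σ'_f = σ'_0 + Δσ = 71.7 + 29.1 = 100.8 kPa.
Normally consolidated clay, so the full stress increment lies on the virgin compression line:
S_c = C_c·H/(1+e₀)·log₁₀(σ'_f/σ'_0) = 0.15×3.3/(1+0.82)×log₁₀(100.8/71.7)
    = 0.27198 × 0.14794 = 0.04024 m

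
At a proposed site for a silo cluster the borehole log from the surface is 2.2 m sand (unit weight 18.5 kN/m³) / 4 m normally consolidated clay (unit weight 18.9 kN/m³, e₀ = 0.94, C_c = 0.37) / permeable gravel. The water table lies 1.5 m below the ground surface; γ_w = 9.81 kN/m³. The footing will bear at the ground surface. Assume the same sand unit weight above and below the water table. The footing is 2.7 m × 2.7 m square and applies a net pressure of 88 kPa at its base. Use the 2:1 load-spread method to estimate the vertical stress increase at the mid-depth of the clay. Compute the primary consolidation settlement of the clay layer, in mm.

Mid-depth of clay below the ground surface: z = 2.2 + 4/2 = 4.2 m.
Total vertical stress at mid-clay: σ_v = 18.5×2.2 + 18.9×2 = 78.5 kPa.
Pore pressure: u = 9.81×(4.2 − 1.5) = 26.487 kPa.
Initial effective stress: σ'_0 = σ_v − u = 78.5 − 26.487 = 52.013 kPa.
Stress increase at mid-clay by the 2:1 spreading method:
Δσ = qBL/((B+z)(L+z)) = 88×2.7×2.7/((2.7+4.2)(2.7+4.2)) = 13.474 kPa
Final effective stress: σ'_f = σ'_0 + Δσ = 52.013 + 13.474 = 65.487 kPa.
Normally consolidated clay, so the full stress increment lies on the virgin compression line:
S_c = C_c·H/(1+e₀)·log₁₀(σ'_f/σ'_0) = 0.37×4/(1+0.94)×log₁₀(65.487/52.013)
    = 0.76289 × 0.10004 = 0.07632 m

S_c ≈ 76.3 mm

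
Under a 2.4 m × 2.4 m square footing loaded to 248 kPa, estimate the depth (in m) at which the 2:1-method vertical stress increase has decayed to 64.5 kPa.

2:1 spreading — at depth z the loaded area has grown by z in each plan dimension:
qB²/(B+z)² = Δσ_z ⇒ z = B(√(q/Δσ_z) − 1) = 2.4×(√(248/64.5) − 1) = 2.306 m

z ≈ 2.31 m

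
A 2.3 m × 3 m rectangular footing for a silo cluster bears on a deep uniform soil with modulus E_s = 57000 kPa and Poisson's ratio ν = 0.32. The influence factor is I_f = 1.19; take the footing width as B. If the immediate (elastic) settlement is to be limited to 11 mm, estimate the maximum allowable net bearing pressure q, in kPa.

q ≈ 255 kPa

S_e = q·B·(1−ν²)/E_s · I_f  ⇒  q = S_e·E_s / (B·(1−ν²)·I_f).
q = 0.011 × 57000 / (2.3 × 0.8976 × 1.19) = 255.2 kPa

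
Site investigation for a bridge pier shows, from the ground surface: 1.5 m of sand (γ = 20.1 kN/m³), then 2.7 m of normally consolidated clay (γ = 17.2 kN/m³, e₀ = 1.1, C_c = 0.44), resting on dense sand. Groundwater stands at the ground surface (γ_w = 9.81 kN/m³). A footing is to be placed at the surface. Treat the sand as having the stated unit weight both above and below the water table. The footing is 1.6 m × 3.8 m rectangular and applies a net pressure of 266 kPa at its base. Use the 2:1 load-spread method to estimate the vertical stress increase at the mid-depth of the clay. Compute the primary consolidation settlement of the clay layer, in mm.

S_c ≈ 282 mm

Mid-depth of clay below the ground surface: z = 1.5 + 2.7/2 = 2.85 m.
Total vertical stress at mid-clay: σ_v = 20.1×1.5 + 17.2×1.35 = 53.37 kPa.
Pore pressure: u = 9.81×(2.85 − 0) = 27.959 kPa.
Initial effective stress: σ'_0 = σ_v − u = 53.37 − 27.959 = 25.411 kPa.
Stress increase at mid-clay by the 2:1 spreading method:
Δσ = qBL/((B+z)(L+z)) = 266×1.6×3.8/((1.6+2.85)(3.8+2.85)) = 54.652 kPa
Final effective stress: σ'_f = σ'_0 + Δσ = 25.411 + 54.652 = 80.063 kPa.
Normally consolidated clay, so the full stress increment lies on the virgin compression line:
S_c = C_c·H/(1+e₀)·log₁₀(σ'_f/σ'_0) = 0.44×2.7/(1+1.1)×log₁₀(80.063/25.411)
    = 0.56571 × 0.49841 = 0.282 m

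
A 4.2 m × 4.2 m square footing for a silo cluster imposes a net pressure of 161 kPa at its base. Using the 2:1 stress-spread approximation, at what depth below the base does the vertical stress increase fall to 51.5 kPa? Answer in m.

z ≈ 3.23 m

2:1 spreading — at depth z the loaded area has grown by z in each plan dimension:
qB²/(B+z)² = Δσ_z ⇒ z = B(√(q/Δσ_z) − 1) = 4.2×(√(161/51.5) − 1) = 3.226 m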